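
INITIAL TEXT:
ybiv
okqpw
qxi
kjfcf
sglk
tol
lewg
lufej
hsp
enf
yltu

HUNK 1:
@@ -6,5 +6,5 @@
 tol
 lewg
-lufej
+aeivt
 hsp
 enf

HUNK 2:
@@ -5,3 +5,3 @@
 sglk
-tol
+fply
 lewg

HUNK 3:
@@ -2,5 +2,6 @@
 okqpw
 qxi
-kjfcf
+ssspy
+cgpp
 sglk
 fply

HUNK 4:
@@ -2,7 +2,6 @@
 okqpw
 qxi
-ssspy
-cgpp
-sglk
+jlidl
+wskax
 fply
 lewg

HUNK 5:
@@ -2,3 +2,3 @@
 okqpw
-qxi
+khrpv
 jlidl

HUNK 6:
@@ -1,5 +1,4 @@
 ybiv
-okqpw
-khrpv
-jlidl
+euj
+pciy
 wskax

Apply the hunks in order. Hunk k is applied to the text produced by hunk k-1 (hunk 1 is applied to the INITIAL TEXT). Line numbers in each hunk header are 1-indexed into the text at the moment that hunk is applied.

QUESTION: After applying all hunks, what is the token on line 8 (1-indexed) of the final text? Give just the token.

Answer: hsp

Derivation:
Hunk 1: at line 6 remove [lufej] add [aeivt] -> 11 lines: ybiv okqpw qxi kjfcf sglk tol lewg aeivt hsp enf yltu
Hunk 2: at line 5 remove [tol] add [fply] -> 11 lines: ybiv okqpw qxi kjfcf sglk fply lewg aeivt hsp enf yltu
Hunk 3: at line 2 remove [kjfcf] add [ssspy,cgpp] -> 12 lines: ybiv okqpw qxi ssspy cgpp sglk fply lewg aeivt hsp enf yltu
Hunk 4: at line 2 remove [ssspy,cgpp,sglk] add [jlidl,wskax] -> 11 lines: ybiv okqpw qxi jlidl wskax fply lewg aeivt hsp enf yltu
Hunk 5: at line 2 remove [qxi] add [khrpv] -> 11 lines: ybiv okqpw khrpv jlidl wskax fply lewg aeivt hsp enf yltu
Hunk 6: at line 1 remove [okqpw,khrpv,jlidl] add [euj,pciy] -> 10 lines: ybiv euj pciy wskax fply lewg aeivt hsp enf yltu
Final line 8: hsp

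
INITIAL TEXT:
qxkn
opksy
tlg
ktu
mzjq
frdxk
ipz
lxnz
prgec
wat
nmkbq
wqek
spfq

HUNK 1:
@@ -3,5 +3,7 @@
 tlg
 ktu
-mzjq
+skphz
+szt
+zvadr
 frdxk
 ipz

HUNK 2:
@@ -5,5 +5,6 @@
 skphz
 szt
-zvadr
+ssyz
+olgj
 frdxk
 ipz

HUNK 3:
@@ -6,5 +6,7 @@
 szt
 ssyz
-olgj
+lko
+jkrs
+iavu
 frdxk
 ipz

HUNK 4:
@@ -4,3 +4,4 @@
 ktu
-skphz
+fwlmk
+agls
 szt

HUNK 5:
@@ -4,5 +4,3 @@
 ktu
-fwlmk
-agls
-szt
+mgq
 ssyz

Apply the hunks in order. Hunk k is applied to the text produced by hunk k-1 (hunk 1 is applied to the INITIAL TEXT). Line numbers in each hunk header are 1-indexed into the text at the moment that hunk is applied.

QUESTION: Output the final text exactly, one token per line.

Hunk 1: at line 3 remove [mzjq] add [skphz,szt,zvadr] -> 15 lines: qxkn opksy tlg ktu skphz szt zvadr frdxk ipz lxnz prgec wat nmkbq wqek spfq
Hunk 2: at line 5 remove [zvadr] add [ssyz,olgj] -> 16 lines: qxkn opksy tlg ktu skphz szt ssyz olgj frdxk ipz lxnz prgec wat nmkbq wqek spfq
Hunk 3: at line 6 remove [olgj] add [lko,jkrs,iavu] -> 18 lines: qxkn opksy tlg ktu skphz szt ssyz lko jkrs iavu frdxk ipz lxnz prgec wat nmkbq wqek spfq
Hunk 4: at line 4 remove [skphz] add [fwlmk,agls] -> 19 lines: qxkn opksy tlg ktu fwlmk agls szt ssyz lko jkrs iavu frdxk ipz lxnz prgec wat nmkbq wqek spfq
Hunk 5: at line 4 remove [fwlmk,agls,szt] add [mgq] -> 17 lines: qxkn opksy tlg ktu mgq ssyz lko jkrs iavu frdxk ipz lxnz prgec wat nmkbq wqek spfq

Answer: qxkn
opksy
tlg
ktu
mgq
ssyz
lko
jkrs
iavu
frdxk
ipz
lxnz
prgec
wat
nmkbq
wqek
spfq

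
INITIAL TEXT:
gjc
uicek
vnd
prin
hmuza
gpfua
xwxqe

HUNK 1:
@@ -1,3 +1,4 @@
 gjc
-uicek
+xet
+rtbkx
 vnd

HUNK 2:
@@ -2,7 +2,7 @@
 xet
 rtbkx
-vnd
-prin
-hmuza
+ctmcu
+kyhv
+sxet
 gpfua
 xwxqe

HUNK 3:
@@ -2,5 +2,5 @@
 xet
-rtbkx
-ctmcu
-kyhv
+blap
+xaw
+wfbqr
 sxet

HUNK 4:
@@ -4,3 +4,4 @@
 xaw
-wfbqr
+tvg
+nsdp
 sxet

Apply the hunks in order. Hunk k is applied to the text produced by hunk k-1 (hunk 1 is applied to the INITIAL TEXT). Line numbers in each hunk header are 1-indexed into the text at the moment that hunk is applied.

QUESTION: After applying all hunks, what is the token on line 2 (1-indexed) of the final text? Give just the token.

Hunk 1: at line 1 remove [uicek] add [xet,rtbkx] -> 8 lines: gjc xet rtbkx vnd prin hmuza gpfua xwxqe
Hunk 2: at line 2 remove [vnd,prin,hmuza] add [ctmcu,kyhv,sxet] -> 8 lines: gjc xet rtbkx ctmcu kyhv sxet gpfua xwxqe
Hunk 3: at line 2 remove [rtbkx,ctmcu,kyhv] add [blap,xaw,wfbqr] -> 8 lines: gjc xet blap xaw wfbqr sxet gpfua xwxqe
Hunk 4: at line 4 remove [wfbqr] add [tvg,nsdp] -> 9 lines: gjc xet blap xaw tvg nsdp sxet gpfua xwxqe
Final line 2: xet

Answer: xet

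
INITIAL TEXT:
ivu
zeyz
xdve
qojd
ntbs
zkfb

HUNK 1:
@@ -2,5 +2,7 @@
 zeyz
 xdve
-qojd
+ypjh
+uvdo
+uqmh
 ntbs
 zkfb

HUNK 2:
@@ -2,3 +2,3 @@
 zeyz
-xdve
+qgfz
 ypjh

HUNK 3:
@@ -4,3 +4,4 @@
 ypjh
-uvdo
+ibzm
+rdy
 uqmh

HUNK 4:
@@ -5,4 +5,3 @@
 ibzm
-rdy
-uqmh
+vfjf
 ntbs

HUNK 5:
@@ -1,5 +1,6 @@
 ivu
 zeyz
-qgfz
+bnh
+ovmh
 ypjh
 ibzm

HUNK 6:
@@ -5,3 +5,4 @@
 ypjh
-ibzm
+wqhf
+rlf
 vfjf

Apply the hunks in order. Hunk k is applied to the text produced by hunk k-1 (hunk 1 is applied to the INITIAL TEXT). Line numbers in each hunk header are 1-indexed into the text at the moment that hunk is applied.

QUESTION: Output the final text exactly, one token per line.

Hunk 1: at line 2 remove [qojd] add [ypjh,uvdo,uqmh] -> 8 lines: ivu zeyz xdve ypjh uvdo uqmh ntbs zkfb
Hunk 2: at line 2 remove [xdve] add [qgfz] -> 8 lines: ivu zeyz qgfz ypjh uvdo uqmh ntbs zkfb
Hunk 3: at line 4 remove [uvdo] add [ibzm,rdy] -> 9 lines: ivu zeyz qgfz ypjh ibzm rdy uqmh ntbs zkfb
Hunk 4: at line 5 remove [rdy,uqmh] add [vfjf] -> 8 lines: ivu zeyz qgfz ypjh ibzm vfjf ntbs zkfb
Hunk 5: at line 1 remove [qgfz] add [bnh,ovmh] -> 9 lines: ivu zeyz bnh ovmh ypjh ibzm vfjf ntbs zkfb
Hunk 6: at line 5 remove [ibzm] add [wqhf,rlf] -> 10 lines: ivu zeyz bnh ovmh ypjh wqhf rlf vfjf ntbs zkfb

Answer: ivu
zeyz
bnh
ovmh
ypjh
wqhf
rlf
vfjf
ntbs
zkfb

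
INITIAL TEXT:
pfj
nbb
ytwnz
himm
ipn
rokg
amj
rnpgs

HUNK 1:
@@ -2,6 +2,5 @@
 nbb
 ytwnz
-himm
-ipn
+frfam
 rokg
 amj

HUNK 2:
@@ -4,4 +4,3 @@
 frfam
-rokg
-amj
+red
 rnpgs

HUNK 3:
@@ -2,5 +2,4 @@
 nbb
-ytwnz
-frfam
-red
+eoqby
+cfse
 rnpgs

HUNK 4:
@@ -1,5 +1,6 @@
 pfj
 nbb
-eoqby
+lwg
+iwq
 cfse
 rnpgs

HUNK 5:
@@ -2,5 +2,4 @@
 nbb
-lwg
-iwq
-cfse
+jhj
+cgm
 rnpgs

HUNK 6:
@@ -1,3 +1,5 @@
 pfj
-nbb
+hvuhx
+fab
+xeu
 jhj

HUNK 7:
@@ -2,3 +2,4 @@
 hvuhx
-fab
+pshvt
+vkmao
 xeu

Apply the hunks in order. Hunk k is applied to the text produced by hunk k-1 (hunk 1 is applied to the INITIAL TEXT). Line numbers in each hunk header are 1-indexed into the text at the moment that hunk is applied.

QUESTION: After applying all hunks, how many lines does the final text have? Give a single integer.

Answer: 8

Derivation:
Hunk 1: at line 2 remove [himm,ipn] add [frfam] -> 7 lines: pfj nbb ytwnz frfam rokg amj rnpgs
Hunk 2: at line 4 remove [rokg,amj] add [red] -> 6 lines: pfj nbb ytwnz frfam red rnpgs
Hunk 3: at line 2 remove [ytwnz,frfam,red] add [eoqby,cfse] -> 5 lines: pfj nbb eoqby cfse rnpgs
Hunk 4: at line 1 remove [eoqby] add [lwg,iwq] -> 6 lines: pfj nbb lwg iwq cfse rnpgs
Hunk 5: at line 2 remove [lwg,iwq,cfse] add [jhj,cgm] -> 5 lines: pfj nbb jhj cgm rnpgs
Hunk 6: at line 1 remove [nbb] add [hvuhx,fab,xeu] -> 7 lines: pfj hvuhx fab xeu jhj cgm rnpgs
Hunk 7: at line 2 remove [fab] add [pshvt,vkmao] -> 8 lines: pfj hvuhx pshvt vkmao xeu jhj cgm rnpgs
Final line count: 8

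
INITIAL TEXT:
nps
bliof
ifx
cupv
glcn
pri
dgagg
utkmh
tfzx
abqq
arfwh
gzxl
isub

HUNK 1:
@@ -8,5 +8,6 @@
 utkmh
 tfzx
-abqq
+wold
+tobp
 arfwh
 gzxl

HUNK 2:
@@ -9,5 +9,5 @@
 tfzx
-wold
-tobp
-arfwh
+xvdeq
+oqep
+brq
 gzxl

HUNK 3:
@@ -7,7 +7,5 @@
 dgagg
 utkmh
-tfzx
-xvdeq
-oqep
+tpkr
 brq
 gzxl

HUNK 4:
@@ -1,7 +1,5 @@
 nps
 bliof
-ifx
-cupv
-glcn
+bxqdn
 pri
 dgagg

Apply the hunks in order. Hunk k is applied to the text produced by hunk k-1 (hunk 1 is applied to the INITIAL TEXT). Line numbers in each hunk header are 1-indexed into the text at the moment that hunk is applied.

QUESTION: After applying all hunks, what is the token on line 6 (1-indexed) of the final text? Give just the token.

Hunk 1: at line 8 remove [abqq] add [wold,tobp] -> 14 lines: nps bliof ifx cupv glcn pri dgagg utkmh tfzx wold tobp arfwh gzxl isub
Hunk 2: at line 9 remove [wold,tobp,arfwh] add [xvdeq,oqep,brq] -> 14 lines: nps bliof ifx cupv glcn pri dgagg utkmh tfzx xvdeq oqep brq gzxl isub
Hunk 3: at line 7 remove [tfzx,xvdeq,oqep] add [tpkr] -> 12 lines: nps bliof ifx cupv glcn pri dgagg utkmh tpkr brq gzxl isub
Hunk 4: at line 1 remove [ifx,cupv,glcn] add [bxqdn] -> 10 lines: nps bliof bxqdn pri dgagg utkmh tpkr brq gzxl isub
Final line 6: utkmh

Answer: utkmh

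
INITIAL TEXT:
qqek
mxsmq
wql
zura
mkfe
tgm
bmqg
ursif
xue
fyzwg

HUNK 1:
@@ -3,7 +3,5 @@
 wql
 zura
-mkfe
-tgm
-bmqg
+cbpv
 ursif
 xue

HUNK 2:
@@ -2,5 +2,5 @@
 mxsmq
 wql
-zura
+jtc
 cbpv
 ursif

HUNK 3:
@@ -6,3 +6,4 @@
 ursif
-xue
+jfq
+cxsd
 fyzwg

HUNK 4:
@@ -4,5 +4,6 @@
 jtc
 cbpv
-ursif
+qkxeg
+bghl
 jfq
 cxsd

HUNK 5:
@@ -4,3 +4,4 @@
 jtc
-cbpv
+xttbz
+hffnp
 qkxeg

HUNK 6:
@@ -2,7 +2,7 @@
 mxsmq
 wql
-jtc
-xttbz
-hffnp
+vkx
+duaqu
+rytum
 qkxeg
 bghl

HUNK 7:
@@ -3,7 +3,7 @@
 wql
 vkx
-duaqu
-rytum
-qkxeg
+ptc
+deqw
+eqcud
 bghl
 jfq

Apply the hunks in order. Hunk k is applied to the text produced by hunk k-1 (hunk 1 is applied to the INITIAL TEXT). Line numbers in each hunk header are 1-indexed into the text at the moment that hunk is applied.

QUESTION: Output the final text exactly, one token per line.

Hunk 1: at line 3 remove [mkfe,tgm,bmqg] add [cbpv] -> 8 lines: qqek mxsmq wql zura cbpv ursif xue fyzwg
Hunk 2: at line 2 remove [zura] add [jtc] -> 8 lines: qqek mxsmq wql jtc cbpv ursif xue fyzwg
Hunk 3: at line 6 remove [xue] add [jfq,cxsd] -> 9 lines: qqek mxsmq wql jtc cbpv ursif jfq cxsd fyzwg
Hunk 4: at line 4 remove [ursif] add [qkxeg,bghl] -> 10 lines: qqek mxsmq wql jtc cbpv qkxeg bghl jfq cxsd fyzwg
Hunk 5: at line 4 remove [cbpv] add [xttbz,hffnp] -> 11 lines: qqek mxsmq wql jtc xttbz hffnp qkxeg bghl jfq cxsd fyzwg
Hunk 6: at line 2 remove [jtc,xttbz,hffnp] add [vkx,duaqu,rytum] -> 11 lines: qqek mxsmq wql vkx duaqu rytum qkxeg bghl jfq cxsd fyzwg
Hunk 7: at line 3 remove [duaqu,rytum,qkxeg] add [ptc,deqw,eqcud] -> 11 lines: qqek mxsmq wql vkx ptc deqw eqcud bghl jfq cxsd fyzwg

Answer: qqek
mxsmq
wql
vkx
ptc
deqw
eqcud
bghl
jfq
cxsd
fyzwg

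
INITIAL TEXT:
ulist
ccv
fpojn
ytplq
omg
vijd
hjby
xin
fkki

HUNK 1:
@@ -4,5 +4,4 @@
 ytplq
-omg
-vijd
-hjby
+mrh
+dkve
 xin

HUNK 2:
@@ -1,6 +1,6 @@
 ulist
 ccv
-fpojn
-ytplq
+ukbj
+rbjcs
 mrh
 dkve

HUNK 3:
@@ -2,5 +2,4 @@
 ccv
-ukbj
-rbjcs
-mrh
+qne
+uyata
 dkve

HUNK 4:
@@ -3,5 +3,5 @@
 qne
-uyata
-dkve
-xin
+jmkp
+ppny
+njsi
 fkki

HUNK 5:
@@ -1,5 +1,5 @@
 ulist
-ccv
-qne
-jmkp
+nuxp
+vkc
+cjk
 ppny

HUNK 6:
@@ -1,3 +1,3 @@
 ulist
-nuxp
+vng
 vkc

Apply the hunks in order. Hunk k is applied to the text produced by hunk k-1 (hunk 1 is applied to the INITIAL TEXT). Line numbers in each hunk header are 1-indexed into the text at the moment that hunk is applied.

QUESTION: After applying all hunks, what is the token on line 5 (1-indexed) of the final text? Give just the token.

Answer: ppny

Derivation:
Hunk 1: at line 4 remove [omg,vijd,hjby] add [mrh,dkve] -> 8 lines: ulist ccv fpojn ytplq mrh dkve xin fkki
Hunk 2: at line 1 remove [fpojn,ytplq] add [ukbj,rbjcs] -> 8 lines: ulist ccv ukbj rbjcs mrh dkve xin fkki
Hunk 3: at line 2 remove [ukbj,rbjcs,mrh] add [qne,uyata] -> 7 lines: ulist ccv qne uyata dkve xin fkki
Hunk 4: at line 3 remove [uyata,dkve,xin] add [jmkp,ppny,njsi] -> 7 lines: ulist ccv qne jmkp ppny njsi fkki
Hunk 5: at line 1 remove [ccv,qne,jmkp] add [nuxp,vkc,cjk] -> 7 lines: ulist nuxp vkc cjk ppny njsi fkki
Hunk 6: at line 1 remove [nuxp] add [vng] -> 7 lines: ulist vng vkc cjk ppny njsi fkki
Final line 5: ppny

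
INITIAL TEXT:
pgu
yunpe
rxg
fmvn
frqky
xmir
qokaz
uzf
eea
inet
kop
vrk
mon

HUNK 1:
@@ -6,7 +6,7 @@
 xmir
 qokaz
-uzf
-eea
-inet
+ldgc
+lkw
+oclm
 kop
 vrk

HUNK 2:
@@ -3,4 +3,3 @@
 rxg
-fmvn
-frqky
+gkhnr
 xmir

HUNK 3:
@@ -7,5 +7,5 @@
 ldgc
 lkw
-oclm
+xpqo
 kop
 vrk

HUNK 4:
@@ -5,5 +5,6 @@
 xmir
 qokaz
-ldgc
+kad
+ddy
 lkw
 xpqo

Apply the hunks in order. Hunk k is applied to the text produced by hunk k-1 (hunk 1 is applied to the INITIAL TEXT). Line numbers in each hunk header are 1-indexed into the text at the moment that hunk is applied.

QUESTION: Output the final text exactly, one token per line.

Answer: pgu
yunpe
rxg
gkhnr
xmir
qokaz
kad
ddy
lkw
xpqo
kop
vrk
mon

Derivation:
Hunk 1: at line 6 remove [uzf,eea,inet] add [ldgc,lkw,oclm] -> 13 lines: pgu yunpe rxg fmvn frqky xmir qokaz ldgc lkw oclm kop vrk mon
Hunk 2: at line 3 remove [fmvn,frqky] add [gkhnr] -> 12 lines: pgu yunpe rxg gkhnr xmir qokaz ldgc lkw oclm kop vrk mon
Hunk 3: at line 7 remove [oclm] add [xpqo] -> 12 lines: pgu yunpe rxg gkhnr xmir qokaz ldgc lkw xpqo kop vrk mon
Hunk 4: at line 5 remove [ldgc] add [kad,ddy] -> 13 lines: pgu yunpe rxg gkhnr xmir qokaz kad ddy lkw xpqo kop vrk mon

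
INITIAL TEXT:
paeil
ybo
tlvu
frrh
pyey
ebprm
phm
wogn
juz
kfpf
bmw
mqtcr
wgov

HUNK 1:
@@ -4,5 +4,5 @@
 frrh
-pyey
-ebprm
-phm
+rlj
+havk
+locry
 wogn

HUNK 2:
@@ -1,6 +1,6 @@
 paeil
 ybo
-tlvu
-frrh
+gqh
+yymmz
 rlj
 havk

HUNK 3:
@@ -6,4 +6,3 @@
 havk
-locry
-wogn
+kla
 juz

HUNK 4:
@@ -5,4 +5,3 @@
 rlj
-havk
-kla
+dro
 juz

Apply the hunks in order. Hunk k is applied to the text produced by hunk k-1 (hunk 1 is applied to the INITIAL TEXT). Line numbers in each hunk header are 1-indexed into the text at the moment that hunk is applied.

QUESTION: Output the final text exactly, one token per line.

Answer: paeil
ybo
gqh
yymmz
rlj
dro
juz
kfpf
bmw
mqtcr
wgov

Derivation:
Hunk 1: at line 4 remove [pyey,ebprm,phm] add [rlj,havk,locry] -> 13 lines: paeil ybo tlvu frrh rlj havk locry wogn juz kfpf bmw mqtcr wgov
Hunk 2: at line 1 remove [tlvu,frrh] add [gqh,yymmz] -> 13 lines: paeil ybo gqh yymmz rlj havk locry wogn juz kfpf bmw mqtcr wgov
Hunk 3: at line 6 remove [locry,wogn] add [kla] -> 12 lines: paeil ybo gqh yymmz rlj havk kla juz kfpf bmw mqtcr wgov
Hunk 4: at line 5 remove [havk,kla] add [dro] -> 11 lines: paeil ybo gqh yymmz rlj dro juz kfpf bmw mqtcr wgov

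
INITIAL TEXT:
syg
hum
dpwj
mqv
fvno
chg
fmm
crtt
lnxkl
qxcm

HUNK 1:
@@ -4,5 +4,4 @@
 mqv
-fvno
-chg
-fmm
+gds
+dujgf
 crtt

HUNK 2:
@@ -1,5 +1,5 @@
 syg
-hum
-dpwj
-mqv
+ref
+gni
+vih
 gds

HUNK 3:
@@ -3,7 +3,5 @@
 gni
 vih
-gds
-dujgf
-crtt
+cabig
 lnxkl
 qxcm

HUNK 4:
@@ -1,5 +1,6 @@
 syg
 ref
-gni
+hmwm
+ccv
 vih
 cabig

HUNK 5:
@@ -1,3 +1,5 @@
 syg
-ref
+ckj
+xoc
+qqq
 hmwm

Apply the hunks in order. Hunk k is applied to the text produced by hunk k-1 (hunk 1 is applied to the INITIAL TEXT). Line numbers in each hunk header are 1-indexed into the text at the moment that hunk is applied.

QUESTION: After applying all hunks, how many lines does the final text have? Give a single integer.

Hunk 1: at line 4 remove [fvno,chg,fmm] add [gds,dujgf] -> 9 lines: syg hum dpwj mqv gds dujgf crtt lnxkl qxcm
Hunk 2: at line 1 remove [hum,dpwj,mqv] add [ref,gni,vih] -> 9 lines: syg ref gni vih gds dujgf crtt lnxkl qxcm
Hunk 3: at line 3 remove [gds,dujgf,crtt] add [cabig] -> 7 lines: syg ref gni vih cabig lnxkl qxcm
Hunk 4: at line 1 remove [gni] add [hmwm,ccv] -> 8 lines: syg ref hmwm ccv vih cabig lnxkl qxcm
Hunk 5: at line 1 remove [ref] add [ckj,xoc,qqq] -> 10 lines: syg ckj xoc qqq hmwm ccv vih cabig lnxkl qxcm
Final line count: 10

Answer: 10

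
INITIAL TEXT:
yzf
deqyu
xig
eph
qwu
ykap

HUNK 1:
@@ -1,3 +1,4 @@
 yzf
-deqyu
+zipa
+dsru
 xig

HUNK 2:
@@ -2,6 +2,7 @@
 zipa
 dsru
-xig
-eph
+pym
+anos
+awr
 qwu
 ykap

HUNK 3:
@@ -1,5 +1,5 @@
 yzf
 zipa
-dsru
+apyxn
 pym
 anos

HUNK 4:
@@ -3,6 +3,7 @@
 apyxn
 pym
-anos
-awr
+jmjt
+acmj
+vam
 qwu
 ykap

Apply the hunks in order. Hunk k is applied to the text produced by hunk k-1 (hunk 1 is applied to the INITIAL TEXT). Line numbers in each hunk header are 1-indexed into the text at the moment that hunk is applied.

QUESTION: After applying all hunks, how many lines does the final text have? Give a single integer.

Hunk 1: at line 1 remove [deqyu] add [zipa,dsru] -> 7 lines: yzf zipa dsru xig eph qwu ykap
Hunk 2: at line 2 remove [xig,eph] add [pym,anos,awr] -> 8 lines: yzf zipa dsru pym anos awr qwu ykap
Hunk 3: at line 1 remove [dsru] add [apyxn] -> 8 lines: yzf zipa apyxn pym anos awr qwu ykap
Hunk 4: at line 3 remove [anos,awr] add [jmjt,acmj,vam] -> 9 lines: yzf zipa apyxn pym jmjt acmj vam qwu ykap
Final line count: 9

Answer: 9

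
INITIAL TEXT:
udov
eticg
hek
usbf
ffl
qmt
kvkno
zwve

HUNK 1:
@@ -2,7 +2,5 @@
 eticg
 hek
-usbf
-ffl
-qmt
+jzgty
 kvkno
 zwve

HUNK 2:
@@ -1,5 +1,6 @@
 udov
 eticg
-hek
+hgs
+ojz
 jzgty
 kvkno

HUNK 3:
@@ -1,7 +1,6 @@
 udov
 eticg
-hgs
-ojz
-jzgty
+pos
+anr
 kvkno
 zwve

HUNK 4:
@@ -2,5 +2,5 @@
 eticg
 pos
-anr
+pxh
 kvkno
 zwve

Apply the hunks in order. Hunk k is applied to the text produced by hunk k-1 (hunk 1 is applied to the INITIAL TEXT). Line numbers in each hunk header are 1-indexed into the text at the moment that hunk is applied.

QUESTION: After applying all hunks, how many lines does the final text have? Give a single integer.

Hunk 1: at line 2 remove [usbf,ffl,qmt] add [jzgty] -> 6 lines: udov eticg hek jzgty kvkno zwve
Hunk 2: at line 1 remove [hek] add [hgs,ojz] -> 7 lines: udov eticg hgs ojz jzgty kvkno zwve
Hunk 3: at line 1 remove [hgs,ojz,jzgty] add [pos,anr] -> 6 lines: udov eticg pos anr kvkno zwve
Hunk 4: at line 2 remove [anr] add [pxh] -> 6 lines: udov eticg pos pxh kvkno zwve
Final line count: 6

Answer: 6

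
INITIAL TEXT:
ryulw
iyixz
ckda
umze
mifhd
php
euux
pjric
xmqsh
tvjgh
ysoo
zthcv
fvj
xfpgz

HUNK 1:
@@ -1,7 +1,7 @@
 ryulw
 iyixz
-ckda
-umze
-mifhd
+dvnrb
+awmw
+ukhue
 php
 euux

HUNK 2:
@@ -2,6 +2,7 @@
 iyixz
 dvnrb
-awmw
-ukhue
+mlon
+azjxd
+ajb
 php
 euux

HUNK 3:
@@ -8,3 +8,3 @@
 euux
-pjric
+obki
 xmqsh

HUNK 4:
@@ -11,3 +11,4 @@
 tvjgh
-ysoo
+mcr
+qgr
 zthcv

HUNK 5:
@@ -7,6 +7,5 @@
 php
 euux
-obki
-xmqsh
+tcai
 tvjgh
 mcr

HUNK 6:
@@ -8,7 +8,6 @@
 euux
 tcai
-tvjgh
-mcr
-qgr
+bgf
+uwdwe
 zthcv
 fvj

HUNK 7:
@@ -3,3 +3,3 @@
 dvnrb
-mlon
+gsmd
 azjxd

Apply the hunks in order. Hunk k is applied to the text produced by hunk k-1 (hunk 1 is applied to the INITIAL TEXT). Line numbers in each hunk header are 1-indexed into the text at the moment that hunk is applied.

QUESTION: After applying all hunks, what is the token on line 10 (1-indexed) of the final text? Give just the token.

Hunk 1: at line 1 remove [ckda,umze,mifhd] add [dvnrb,awmw,ukhue] -> 14 lines: ryulw iyixz dvnrb awmw ukhue php euux pjric xmqsh tvjgh ysoo zthcv fvj xfpgz
Hunk 2: at line 2 remove [awmw,ukhue] add [mlon,azjxd,ajb] -> 15 lines: ryulw iyixz dvnrb mlon azjxd ajb php euux pjric xmqsh tvjgh ysoo zthcv fvj xfpgz
Hunk 3: at line 8 remove [pjric] add [obki] -> 15 lines: ryulw iyixz dvnrb mlon azjxd ajb php euux obki xmqsh tvjgh ysoo zthcv fvj xfpgz
Hunk 4: at line 11 remove [ysoo] add [mcr,qgr] -> 16 lines: ryulw iyixz dvnrb mlon azjxd ajb php euux obki xmqsh tvjgh mcr qgr zthcv fvj xfpgz
Hunk 5: at line 7 remove [obki,xmqsh] add [tcai] -> 15 lines: ryulw iyixz dvnrb mlon azjxd ajb php euux tcai tvjgh mcr qgr zthcv fvj xfpgz
Hunk 6: at line 8 remove [tvjgh,mcr,qgr] add [bgf,uwdwe] -> 14 lines: ryulw iyixz dvnrb mlon azjxd ajb php euux tcai bgf uwdwe zthcv fvj xfpgz
Hunk 7: at line 3 remove [mlon] add [gsmd] -> 14 lines: ryulw iyixz dvnrb gsmd azjxd ajb php euux tcai bgf uwdwe zthcv fvj xfpgz
Final line 10: bgf

Answer: bgf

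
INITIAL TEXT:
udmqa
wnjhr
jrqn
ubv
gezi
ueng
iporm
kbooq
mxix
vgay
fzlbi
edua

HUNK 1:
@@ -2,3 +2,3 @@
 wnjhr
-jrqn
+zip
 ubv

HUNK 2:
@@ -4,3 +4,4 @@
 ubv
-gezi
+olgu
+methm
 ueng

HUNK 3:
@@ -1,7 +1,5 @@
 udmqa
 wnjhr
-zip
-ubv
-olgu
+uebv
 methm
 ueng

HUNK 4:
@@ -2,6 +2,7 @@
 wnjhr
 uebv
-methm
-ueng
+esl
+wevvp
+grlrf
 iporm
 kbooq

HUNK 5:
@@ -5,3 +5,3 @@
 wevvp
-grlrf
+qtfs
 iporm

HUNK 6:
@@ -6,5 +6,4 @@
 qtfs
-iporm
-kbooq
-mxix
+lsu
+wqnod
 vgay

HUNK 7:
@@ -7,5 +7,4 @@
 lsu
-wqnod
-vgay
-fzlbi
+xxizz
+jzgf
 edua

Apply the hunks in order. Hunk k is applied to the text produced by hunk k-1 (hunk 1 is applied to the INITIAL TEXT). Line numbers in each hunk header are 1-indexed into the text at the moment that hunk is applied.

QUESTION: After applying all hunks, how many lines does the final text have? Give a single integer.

Hunk 1: at line 2 remove [jrqn] add [zip] -> 12 lines: udmqa wnjhr zip ubv gezi ueng iporm kbooq mxix vgay fzlbi edua
Hunk 2: at line 4 remove [gezi] add [olgu,methm] -> 13 lines: udmqa wnjhr zip ubv olgu methm ueng iporm kbooq mxix vgay fzlbi edua
Hunk 3: at line 1 remove [zip,ubv,olgu] add [uebv] -> 11 lines: udmqa wnjhr uebv methm ueng iporm kbooq mxix vgay fzlbi edua
Hunk 4: at line 2 remove [methm,ueng] add [esl,wevvp,grlrf] -> 12 lines: udmqa wnjhr uebv esl wevvp grlrf iporm kbooq mxix vgay fzlbi edua
Hunk 5: at line 5 remove [grlrf] add [qtfs] -> 12 lines: udmqa wnjhr uebv esl wevvp qtfs iporm kbooq mxix vgay fzlbi edua
Hunk 6: at line 6 remove [iporm,kbooq,mxix] add [lsu,wqnod] -> 11 lines: udmqa wnjhr uebv esl wevvp qtfs lsu wqnod vgay fzlbi edua
Hunk 7: at line 7 remove [wqnod,vgay,fzlbi] add [xxizz,jzgf] -> 10 lines: udmqa wnjhr uebv esl wevvp qtfs lsu xxizz jzgf edua
Final line count: 10

Answer: 10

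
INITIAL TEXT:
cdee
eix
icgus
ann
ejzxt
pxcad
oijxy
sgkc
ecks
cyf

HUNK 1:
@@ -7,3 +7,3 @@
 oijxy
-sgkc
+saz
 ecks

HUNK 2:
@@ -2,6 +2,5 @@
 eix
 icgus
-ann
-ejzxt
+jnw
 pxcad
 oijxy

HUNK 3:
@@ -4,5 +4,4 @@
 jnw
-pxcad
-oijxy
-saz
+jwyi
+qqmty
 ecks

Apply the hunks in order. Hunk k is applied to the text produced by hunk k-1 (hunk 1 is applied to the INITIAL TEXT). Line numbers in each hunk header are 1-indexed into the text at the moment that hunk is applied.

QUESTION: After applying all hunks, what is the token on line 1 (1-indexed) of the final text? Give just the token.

Answer: cdee

Derivation:
Hunk 1: at line 7 remove [sgkc] add [saz] -> 10 lines: cdee eix icgus ann ejzxt pxcad oijxy saz ecks cyf
Hunk 2: at line 2 remove [ann,ejzxt] add [jnw] -> 9 lines: cdee eix icgus jnw pxcad oijxy saz ecks cyf
Hunk 3: at line 4 remove [pxcad,oijxy,saz] add [jwyi,qqmty] -> 8 lines: cdee eix icgus jnw jwyi qqmty ecks cyf
Final line 1: cdee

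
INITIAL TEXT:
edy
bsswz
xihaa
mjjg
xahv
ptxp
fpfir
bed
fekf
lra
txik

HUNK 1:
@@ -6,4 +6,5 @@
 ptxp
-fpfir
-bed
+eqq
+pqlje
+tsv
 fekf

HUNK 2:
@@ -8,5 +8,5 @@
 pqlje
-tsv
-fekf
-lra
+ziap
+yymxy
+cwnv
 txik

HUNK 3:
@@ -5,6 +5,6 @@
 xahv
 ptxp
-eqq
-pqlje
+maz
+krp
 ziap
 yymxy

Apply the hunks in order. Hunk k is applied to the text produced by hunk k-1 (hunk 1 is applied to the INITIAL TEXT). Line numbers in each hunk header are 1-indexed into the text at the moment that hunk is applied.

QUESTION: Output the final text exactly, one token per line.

Answer: edy
bsswz
xihaa
mjjg
xahv
ptxp
maz
krp
ziap
yymxy
cwnv
txik

Derivation:
Hunk 1: at line 6 remove [fpfir,bed] add [eqq,pqlje,tsv] -> 12 lines: edy bsswz xihaa mjjg xahv ptxp eqq pqlje tsv fekf lra txik
Hunk 2: at line 8 remove [tsv,fekf,lra] add [ziap,yymxy,cwnv] -> 12 lines: edy bsswz xihaa mjjg xahv ptxp eqq pqlje ziap yymxy cwnv txik
Hunk 3: at line 5 remove [eqq,pqlje] add [maz,krp] -> 12 lines: edy bsswz xihaa mjjg xahv ptxp maz krp ziap yymxy cwnv txik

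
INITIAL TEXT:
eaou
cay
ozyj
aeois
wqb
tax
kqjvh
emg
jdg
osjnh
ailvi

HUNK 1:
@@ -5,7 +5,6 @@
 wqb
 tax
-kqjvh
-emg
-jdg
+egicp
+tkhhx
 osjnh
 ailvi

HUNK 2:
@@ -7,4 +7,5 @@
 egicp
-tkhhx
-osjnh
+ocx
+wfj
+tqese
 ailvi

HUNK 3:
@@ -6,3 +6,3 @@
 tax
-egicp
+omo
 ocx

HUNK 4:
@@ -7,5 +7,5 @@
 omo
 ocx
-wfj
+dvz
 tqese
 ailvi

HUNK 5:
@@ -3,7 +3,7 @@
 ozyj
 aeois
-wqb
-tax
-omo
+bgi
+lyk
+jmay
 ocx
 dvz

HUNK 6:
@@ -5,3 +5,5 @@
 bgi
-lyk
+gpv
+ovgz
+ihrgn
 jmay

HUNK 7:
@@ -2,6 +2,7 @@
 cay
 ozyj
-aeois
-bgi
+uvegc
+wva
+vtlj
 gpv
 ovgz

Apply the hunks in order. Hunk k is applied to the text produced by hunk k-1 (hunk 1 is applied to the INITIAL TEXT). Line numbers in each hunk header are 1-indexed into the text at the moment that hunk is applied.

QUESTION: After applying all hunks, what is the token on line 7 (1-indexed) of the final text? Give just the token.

Answer: gpv

Derivation:
Hunk 1: at line 5 remove [kqjvh,emg,jdg] add [egicp,tkhhx] -> 10 lines: eaou cay ozyj aeois wqb tax egicp tkhhx osjnh ailvi
Hunk 2: at line 7 remove [tkhhx,osjnh] add [ocx,wfj,tqese] -> 11 lines: eaou cay ozyj aeois wqb tax egicp ocx wfj tqese ailvi
Hunk 3: at line 6 remove [egicp] add [omo] -> 11 lines: eaou cay ozyj aeois wqb tax omo ocx wfj tqese ailvi
Hunk 4: at line 7 remove [wfj] add [dvz] -> 11 lines: eaou cay ozyj aeois wqb tax omo ocx dvz tqese ailvi
Hunk 5: at line 3 remove [wqb,tax,omo] add [bgi,lyk,jmay] -> 11 lines: eaou cay ozyj aeois bgi lyk jmay ocx dvz tqese ailvi
Hunk 6: at line 5 remove [lyk] add [gpv,ovgz,ihrgn] -> 13 lines: eaou cay ozyj aeois bgi gpv ovgz ihrgn jmay ocx dvz tqese ailvi
Hunk 7: at line 2 remove [aeois,bgi] add [uvegc,wva,vtlj] -> 14 lines: eaou cay ozyj uvegc wva vtlj gpv ovgz ihrgn jmay ocx dvz tqese ailvi
Final line 7: gpv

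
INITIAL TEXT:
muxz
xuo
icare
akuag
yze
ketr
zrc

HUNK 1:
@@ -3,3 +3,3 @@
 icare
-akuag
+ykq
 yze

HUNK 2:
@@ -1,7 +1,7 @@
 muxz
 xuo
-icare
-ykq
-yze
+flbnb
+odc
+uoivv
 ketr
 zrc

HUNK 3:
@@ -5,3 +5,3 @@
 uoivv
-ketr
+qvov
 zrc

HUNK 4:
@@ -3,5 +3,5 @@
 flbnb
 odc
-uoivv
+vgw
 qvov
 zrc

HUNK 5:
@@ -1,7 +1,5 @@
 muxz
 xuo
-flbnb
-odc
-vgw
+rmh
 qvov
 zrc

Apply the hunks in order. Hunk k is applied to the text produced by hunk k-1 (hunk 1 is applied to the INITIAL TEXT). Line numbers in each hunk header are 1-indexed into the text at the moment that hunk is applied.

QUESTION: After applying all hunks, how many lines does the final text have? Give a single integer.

Hunk 1: at line 3 remove [akuag] add [ykq] -> 7 lines: muxz xuo icare ykq yze ketr zrc
Hunk 2: at line 1 remove [icare,ykq,yze] add [flbnb,odc,uoivv] -> 7 lines: muxz xuo flbnb odc uoivv ketr zrc
Hunk 3: at line 5 remove [ketr] add [qvov] -> 7 lines: muxz xuo flbnb odc uoivv qvov zrc
Hunk 4: at line 3 remove [uoivv] add [vgw] -> 7 lines: muxz xuo flbnb odc vgw qvov zrc
Hunk 5: at line 1 remove [flbnb,odc,vgw] add [rmh] -> 5 lines: muxz xuo rmh qvov zrc
Final line count: 5

Answer: 5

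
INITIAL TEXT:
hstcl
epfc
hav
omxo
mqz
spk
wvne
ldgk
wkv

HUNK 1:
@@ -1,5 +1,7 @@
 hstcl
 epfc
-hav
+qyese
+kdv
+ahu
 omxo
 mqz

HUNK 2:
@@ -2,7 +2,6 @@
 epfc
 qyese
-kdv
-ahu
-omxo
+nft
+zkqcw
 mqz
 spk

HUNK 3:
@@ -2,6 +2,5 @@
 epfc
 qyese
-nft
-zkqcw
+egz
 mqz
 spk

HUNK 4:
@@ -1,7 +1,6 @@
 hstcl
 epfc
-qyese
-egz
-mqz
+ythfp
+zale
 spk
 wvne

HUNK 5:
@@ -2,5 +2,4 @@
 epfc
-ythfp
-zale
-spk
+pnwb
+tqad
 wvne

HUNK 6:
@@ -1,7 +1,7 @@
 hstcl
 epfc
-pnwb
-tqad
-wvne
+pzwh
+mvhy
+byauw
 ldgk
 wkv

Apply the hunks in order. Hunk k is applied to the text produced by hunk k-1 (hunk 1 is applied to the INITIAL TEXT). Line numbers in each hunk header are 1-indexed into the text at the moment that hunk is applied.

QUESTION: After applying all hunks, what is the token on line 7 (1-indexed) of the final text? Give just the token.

Hunk 1: at line 1 remove [hav] add [qyese,kdv,ahu] -> 11 lines: hstcl epfc qyese kdv ahu omxo mqz spk wvne ldgk wkv
Hunk 2: at line 2 remove [kdv,ahu,omxo] add [nft,zkqcw] -> 10 lines: hstcl epfc qyese nft zkqcw mqz spk wvne ldgk wkv
Hunk 3: at line 2 remove [nft,zkqcw] add [egz] -> 9 lines: hstcl epfc qyese egz mqz spk wvne ldgk wkv
Hunk 4: at line 1 remove [qyese,egz,mqz] add [ythfp,zale] -> 8 lines: hstcl epfc ythfp zale spk wvne ldgk wkv
Hunk 5: at line 2 remove [ythfp,zale,spk] add [pnwb,tqad] -> 7 lines: hstcl epfc pnwb tqad wvne ldgk wkv
Hunk 6: at line 1 remove [pnwb,tqad,wvne] add [pzwh,mvhy,byauw] -> 7 lines: hstcl epfc pzwh mvhy byauw ldgk wkv
Final line 7: wkv

Answer: wkv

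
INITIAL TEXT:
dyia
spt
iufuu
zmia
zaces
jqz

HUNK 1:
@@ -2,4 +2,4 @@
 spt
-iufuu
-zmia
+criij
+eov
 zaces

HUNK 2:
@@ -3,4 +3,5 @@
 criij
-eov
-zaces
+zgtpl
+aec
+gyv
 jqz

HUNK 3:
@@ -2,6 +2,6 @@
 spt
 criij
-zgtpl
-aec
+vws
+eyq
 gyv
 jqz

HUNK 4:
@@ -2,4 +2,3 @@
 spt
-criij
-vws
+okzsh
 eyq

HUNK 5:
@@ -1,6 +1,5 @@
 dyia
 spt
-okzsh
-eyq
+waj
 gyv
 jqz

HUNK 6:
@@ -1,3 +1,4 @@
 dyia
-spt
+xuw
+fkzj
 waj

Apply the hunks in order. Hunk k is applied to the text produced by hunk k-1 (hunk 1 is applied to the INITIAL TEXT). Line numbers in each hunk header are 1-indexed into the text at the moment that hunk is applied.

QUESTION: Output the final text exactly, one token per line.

Answer: dyia
xuw
fkzj
waj
gyv
jqz

Derivation:
Hunk 1: at line 2 remove [iufuu,zmia] add [criij,eov] -> 6 lines: dyia spt criij eov zaces jqz
Hunk 2: at line 3 remove [eov,zaces] add [zgtpl,aec,gyv] -> 7 lines: dyia spt criij zgtpl aec gyv jqz
Hunk 3: at line 2 remove [zgtpl,aec] add [vws,eyq] -> 7 lines: dyia spt criij vws eyq gyv jqz
Hunk 4: at line 2 remove [criij,vws] add [okzsh] -> 6 lines: dyia spt okzsh eyq gyv jqz
Hunk 5: at line 1 remove [okzsh,eyq] add [waj] -> 5 lines: dyia spt waj gyv jqz
Hunk 6: at line 1 remove [spt] add [xuw,fkzj] -> 6 lines: dyia xuw fkzj waj gyv jqz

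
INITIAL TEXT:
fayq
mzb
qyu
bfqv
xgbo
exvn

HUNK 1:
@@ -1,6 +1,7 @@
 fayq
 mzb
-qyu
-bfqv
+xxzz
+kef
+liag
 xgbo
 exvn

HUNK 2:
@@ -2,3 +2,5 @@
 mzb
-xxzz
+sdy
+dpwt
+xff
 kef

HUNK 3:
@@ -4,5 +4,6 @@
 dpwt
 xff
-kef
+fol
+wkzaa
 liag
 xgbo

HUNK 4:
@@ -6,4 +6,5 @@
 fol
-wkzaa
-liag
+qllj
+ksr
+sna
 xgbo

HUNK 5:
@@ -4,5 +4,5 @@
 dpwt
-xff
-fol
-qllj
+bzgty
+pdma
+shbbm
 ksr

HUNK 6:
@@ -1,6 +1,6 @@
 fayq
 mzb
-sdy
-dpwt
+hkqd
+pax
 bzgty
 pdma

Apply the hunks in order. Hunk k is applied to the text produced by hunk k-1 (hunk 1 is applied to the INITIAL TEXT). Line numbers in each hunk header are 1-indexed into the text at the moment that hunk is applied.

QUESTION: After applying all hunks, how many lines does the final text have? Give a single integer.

Answer: 11

Derivation:
Hunk 1: at line 1 remove [qyu,bfqv] add [xxzz,kef,liag] -> 7 lines: fayq mzb xxzz kef liag xgbo exvn
Hunk 2: at line 2 remove [xxzz] add [sdy,dpwt,xff] -> 9 lines: fayq mzb sdy dpwt xff kef liag xgbo exvn
Hunk 3: at line 4 remove [kef] add [fol,wkzaa] -> 10 lines: fayq mzb sdy dpwt xff fol wkzaa liag xgbo exvn
Hunk 4: at line 6 remove [wkzaa,liag] add [qllj,ksr,sna] -> 11 lines: fayq mzb sdy dpwt xff fol qllj ksr sna xgbo exvn
Hunk 5: at line 4 remove [xff,fol,qllj] add [bzgty,pdma,shbbm] -> 11 lines: fayq mzb sdy dpwt bzgty pdma shbbm ksr sna xgbo exvn
Hunk 6: at line 1 remove [sdy,dpwt] add [hkqd,pax] -> 11 lines: fayq mzb hkqd pax bzgty pdma shbbm ksr sna xgbo exvn
Final line count: 11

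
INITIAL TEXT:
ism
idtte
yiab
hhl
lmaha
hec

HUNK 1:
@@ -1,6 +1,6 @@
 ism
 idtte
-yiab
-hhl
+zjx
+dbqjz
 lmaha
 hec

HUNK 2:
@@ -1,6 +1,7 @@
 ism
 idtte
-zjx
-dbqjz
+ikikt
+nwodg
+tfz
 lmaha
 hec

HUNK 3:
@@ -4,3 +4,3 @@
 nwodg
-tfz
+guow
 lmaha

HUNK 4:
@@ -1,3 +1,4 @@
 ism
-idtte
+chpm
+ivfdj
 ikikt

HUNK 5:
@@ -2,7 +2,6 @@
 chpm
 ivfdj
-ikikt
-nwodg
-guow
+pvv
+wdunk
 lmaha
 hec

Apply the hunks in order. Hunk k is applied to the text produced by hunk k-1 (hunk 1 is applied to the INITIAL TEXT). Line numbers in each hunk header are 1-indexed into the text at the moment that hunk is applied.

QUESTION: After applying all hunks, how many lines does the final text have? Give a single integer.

Answer: 7

Derivation:
Hunk 1: at line 1 remove [yiab,hhl] add [zjx,dbqjz] -> 6 lines: ism idtte zjx dbqjz lmaha hec
Hunk 2: at line 1 remove [zjx,dbqjz] add [ikikt,nwodg,tfz] -> 7 lines: ism idtte ikikt nwodg tfz lmaha hec
Hunk 3: at line 4 remove [tfz] add [guow] -> 7 lines: ism idtte ikikt nwodg guow lmaha hec
Hunk 4: at line 1 remove [idtte] add [chpm,ivfdj] -> 8 lines: ism chpm ivfdj ikikt nwodg guow lmaha hec
Hunk 5: at line 2 remove [ikikt,nwodg,guow] add [pvv,wdunk] -> 7 lines: ism chpm ivfdj pvv wdunk lmaha hec
Final line count: 7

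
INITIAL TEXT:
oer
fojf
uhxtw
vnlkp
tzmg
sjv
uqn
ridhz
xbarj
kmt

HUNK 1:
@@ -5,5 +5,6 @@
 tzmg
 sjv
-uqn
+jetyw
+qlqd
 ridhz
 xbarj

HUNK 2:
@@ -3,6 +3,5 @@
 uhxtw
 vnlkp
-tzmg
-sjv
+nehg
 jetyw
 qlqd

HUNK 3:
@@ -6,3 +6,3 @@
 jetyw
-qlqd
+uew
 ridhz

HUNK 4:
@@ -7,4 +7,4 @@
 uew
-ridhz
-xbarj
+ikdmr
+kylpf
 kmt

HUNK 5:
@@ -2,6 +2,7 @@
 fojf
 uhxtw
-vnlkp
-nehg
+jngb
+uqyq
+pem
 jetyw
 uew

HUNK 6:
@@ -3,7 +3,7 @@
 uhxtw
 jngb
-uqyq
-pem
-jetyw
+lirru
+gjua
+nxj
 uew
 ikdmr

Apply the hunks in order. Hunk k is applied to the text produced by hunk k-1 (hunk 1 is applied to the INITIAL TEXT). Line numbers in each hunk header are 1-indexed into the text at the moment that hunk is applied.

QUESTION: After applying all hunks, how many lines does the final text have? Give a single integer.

Hunk 1: at line 5 remove [uqn] add [jetyw,qlqd] -> 11 lines: oer fojf uhxtw vnlkp tzmg sjv jetyw qlqd ridhz xbarj kmt
Hunk 2: at line 3 remove [tzmg,sjv] add [nehg] -> 10 lines: oer fojf uhxtw vnlkp nehg jetyw qlqd ridhz xbarj kmt
Hunk 3: at line 6 remove [qlqd] add [uew] -> 10 lines: oer fojf uhxtw vnlkp nehg jetyw uew ridhz xbarj kmt
Hunk 4: at line 7 remove [ridhz,xbarj] add [ikdmr,kylpf] -> 10 lines: oer fojf uhxtw vnlkp nehg jetyw uew ikdmr kylpf kmt
Hunk 5: at line 2 remove [vnlkp,nehg] add [jngb,uqyq,pem] -> 11 lines: oer fojf uhxtw jngb uqyq pem jetyw uew ikdmr kylpf kmt
Hunk 6: at line 3 remove [uqyq,pem,jetyw] add [lirru,gjua,nxj] -> 11 lines: oer fojf uhxtw jngb lirru gjua nxj uew ikdmr kylpf kmt
Final line count: 11

Answer: 11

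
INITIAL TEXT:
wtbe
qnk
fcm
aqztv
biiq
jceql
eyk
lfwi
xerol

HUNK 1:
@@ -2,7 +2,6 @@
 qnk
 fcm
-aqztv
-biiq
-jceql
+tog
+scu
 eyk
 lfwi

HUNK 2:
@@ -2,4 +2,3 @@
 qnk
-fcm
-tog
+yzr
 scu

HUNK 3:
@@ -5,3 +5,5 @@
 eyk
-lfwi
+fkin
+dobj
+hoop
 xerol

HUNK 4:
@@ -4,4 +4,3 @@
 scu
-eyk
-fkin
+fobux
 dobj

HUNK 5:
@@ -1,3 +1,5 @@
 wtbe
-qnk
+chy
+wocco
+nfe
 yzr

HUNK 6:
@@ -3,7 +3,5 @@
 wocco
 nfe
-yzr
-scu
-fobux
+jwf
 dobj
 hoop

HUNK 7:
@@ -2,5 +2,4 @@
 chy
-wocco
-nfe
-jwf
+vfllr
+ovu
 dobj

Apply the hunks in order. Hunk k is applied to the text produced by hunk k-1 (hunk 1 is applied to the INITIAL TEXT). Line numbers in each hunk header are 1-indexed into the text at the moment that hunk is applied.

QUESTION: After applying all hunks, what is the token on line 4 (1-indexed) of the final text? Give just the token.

Hunk 1: at line 2 remove [aqztv,biiq,jceql] add [tog,scu] -> 8 lines: wtbe qnk fcm tog scu eyk lfwi xerol
Hunk 2: at line 2 remove [fcm,tog] add [yzr] -> 7 lines: wtbe qnk yzr scu eyk lfwi xerol
Hunk 3: at line 5 remove [lfwi] add [fkin,dobj,hoop] -> 9 lines: wtbe qnk yzr scu eyk fkin dobj hoop xerol
Hunk 4: at line 4 remove [eyk,fkin] add [fobux] -> 8 lines: wtbe qnk yzr scu fobux dobj hoop xerol
Hunk 5: at line 1 remove [qnk] add [chy,wocco,nfe] -> 10 lines: wtbe chy wocco nfe yzr scu fobux dobj hoop xerol
Hunk 6: at line 3 remove [yzr,scu,fobux] add [jwf] -> 8 lines: wtbe chy wocco nfe jwf dobj hoop xerol
Hunk 7: at line 2 remove [wocco,nfe,jwf] add [vfllr,ovu] -> 7 lines: wtbe chy vfllr ovu dobj hoop xerol
Final line 4: ovu

Answer: ovu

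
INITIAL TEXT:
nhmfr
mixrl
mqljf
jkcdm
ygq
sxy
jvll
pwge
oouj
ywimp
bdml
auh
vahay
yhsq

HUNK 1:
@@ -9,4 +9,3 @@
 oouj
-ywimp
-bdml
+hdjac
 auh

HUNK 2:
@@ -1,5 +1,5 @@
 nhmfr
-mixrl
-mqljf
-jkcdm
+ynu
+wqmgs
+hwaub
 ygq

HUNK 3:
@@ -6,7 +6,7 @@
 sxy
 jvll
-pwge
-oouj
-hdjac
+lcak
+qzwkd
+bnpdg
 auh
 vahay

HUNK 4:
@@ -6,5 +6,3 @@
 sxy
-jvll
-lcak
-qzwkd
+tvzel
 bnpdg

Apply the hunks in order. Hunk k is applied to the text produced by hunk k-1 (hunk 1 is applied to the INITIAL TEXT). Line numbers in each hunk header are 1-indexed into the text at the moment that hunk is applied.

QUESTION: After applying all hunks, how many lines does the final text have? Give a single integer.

Answer: 11

Derivation:
Hunk 1: at line 9 remove [ywimp,bdml] add [hdjac] -> 13 lines: nhmfr mixrl mqljf jkcdm ygq sxy jvll pwge oouj hdjac auh vahay yhsq
Hunk 2: at line 1 remove [mixrl,mqljf,jkcdm] add [ynu,wqmgs,hwaub] -> 13 lines: nhmfr ynu wqmgs hwaub ygq sxy jvll pwge oouj hdjac auh vahay yhsq
Hunk 3: at line 6 remove [pwge,oouj,hdjac] add [lcak,qzwkd,bnpdg] -> 13 lines: nhmfr ynu wqmgs hwaub ygq sxy jvll lcak qzwkd bnpdg auh vahay yhsq
Hunk 4: at line 6 remove [jvll,lcak,qzwkd] add [tvzel] -> 11 lines: nhmfr ynu wqmgs hwaub ygq sxy tvzel bnpdg auh vahay yhsq
Final line count: 11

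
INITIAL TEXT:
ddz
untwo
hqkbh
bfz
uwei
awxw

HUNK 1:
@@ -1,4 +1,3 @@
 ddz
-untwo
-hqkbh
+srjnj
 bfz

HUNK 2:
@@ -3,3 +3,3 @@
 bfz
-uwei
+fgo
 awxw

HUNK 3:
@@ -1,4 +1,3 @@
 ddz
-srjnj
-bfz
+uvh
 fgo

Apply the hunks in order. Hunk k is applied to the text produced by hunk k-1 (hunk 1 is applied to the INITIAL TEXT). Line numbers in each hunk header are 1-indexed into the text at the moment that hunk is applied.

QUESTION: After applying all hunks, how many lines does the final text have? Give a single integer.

Hunk 1: at line 1 remove [untwo,hqkbh] add [srjnj] -> 5 lines: ddz srjnj bfz uwei awxw
Hunk 2: at line 3 remove [uwei] add [fgo] -> 5 lines: ddz srjnj bfz fgo awxw
Hunk 3: at line 1 remove [srjnj,bfz] add [uvh] -> 4 lines: ddz uvh fgo awxw
Final line count: 4

Answer: 4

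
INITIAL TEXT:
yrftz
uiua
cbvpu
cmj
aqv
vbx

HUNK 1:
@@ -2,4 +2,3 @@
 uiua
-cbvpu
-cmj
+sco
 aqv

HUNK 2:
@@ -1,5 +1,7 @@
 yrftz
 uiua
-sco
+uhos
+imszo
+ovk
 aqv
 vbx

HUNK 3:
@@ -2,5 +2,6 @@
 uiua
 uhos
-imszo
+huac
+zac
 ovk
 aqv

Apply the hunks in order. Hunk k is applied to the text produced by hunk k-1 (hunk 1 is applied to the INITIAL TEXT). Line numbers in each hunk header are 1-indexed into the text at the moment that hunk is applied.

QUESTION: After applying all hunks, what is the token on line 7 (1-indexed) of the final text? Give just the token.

Answer: aqv

Derivation:
Hunk 1: at line 2 remove [cbvpu,cmj] add [sco] -> 5 lines: yrftz uiua sco aqv vbx
Hunk 2: at line 1 remove [sco] add [uhos,imszo,ovk] -> 7 lines: yrftz uiua uhos imszo ovk aqv vbx
Hunk 3: at line 2 remove [imszo] add [huac,zac] -> 8 lines: yrftz uiua uhos huac zac ovk aqv vbx
Final line 7: aqv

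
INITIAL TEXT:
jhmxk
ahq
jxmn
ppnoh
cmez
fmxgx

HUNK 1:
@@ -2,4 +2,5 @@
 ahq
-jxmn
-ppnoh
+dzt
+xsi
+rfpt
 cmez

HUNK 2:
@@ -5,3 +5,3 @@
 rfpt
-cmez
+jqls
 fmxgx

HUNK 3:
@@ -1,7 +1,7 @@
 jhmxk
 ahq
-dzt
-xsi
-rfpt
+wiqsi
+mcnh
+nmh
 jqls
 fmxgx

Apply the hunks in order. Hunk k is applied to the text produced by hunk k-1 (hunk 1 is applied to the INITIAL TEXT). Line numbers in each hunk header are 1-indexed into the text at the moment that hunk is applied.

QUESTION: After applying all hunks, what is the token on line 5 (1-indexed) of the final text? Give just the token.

Hunk 1: at line 2 remove [jxmn,ppnoh] add [dzt,xsi,rfpt] -> 7 lines: jhmxk ahq dzt xsi rfpt cmez fmxgx
Hunk 2: at line 5 remove [cmez] add [jqls] -> 7 lines: jhmxk ahq dzt xsi rfpt jqls fmxgx
Hunk 3: at line 1 remove [dzt,xsi,rfpt] add [wiqsi,mcnh,nmh] -> 7 lines: jhmxk ahq wiqsi mcnh nmh jqls fmxgx
Final line 5: nmh

Answer: nmh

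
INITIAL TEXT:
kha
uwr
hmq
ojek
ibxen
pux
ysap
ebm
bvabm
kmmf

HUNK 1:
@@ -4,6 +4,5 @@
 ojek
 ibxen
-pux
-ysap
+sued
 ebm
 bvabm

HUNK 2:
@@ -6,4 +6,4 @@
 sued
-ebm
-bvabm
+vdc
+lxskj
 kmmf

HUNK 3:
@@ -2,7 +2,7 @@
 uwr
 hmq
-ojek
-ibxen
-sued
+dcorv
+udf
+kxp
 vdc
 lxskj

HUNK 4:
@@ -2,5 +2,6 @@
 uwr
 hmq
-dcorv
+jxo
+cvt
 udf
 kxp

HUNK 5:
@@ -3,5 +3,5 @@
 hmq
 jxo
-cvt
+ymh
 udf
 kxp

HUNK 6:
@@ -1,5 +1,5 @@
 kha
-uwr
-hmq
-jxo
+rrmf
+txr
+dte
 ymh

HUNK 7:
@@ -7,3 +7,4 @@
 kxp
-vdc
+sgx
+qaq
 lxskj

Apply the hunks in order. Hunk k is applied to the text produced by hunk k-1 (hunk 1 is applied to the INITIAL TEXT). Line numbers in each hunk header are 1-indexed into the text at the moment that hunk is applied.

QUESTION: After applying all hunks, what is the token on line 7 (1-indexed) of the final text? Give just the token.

Hunk 1: at line 4 remove [pux,ysap] add [sued] -> 9 lines: kha uwr hmq ojek ibxen sued ebm bvabm kmmf
Hunk 2: at line 6 remove [ebm,bvabm] add [vdc,lxskj] -> 9 lines: kha uwr hmq ojek ibxen sued vdc lxskj kmmf
Hunk 3: at line 2 remove [ojek,ibxen,sued] add [dcorv,udf,kxp] -> 9 lines: kha uwr hmq dcorv udf kxp vdc lxskj kmmf
Hunk 4: at line 2 remove [dcorv] add [jxo,cvt] -> 10 lines: kha uwr hmq jxo cvt udf kxp vdc lxskj kmmf
Hunk 5: at line 3 remove [cvt] add [ymh] -> 10 lines: kha uwr hmq jxo ymh udf kxp vdc lxskj kmmf
Hunk 6: at line 1 remove [uwr,hmq,jxo] add [rrmf,txr,dte] -> 10 lines: kha rrmf txr dte ymh udf kxp vdc lxskj kmmf
Hunk 7: at line 7 remove [vdc] add [sgx,qaq] -> 11 lines: kha rrmf txr dte ymh udf kxp sgx qaq lxskj kmmf
Final line 7: kxp

Answer: kxp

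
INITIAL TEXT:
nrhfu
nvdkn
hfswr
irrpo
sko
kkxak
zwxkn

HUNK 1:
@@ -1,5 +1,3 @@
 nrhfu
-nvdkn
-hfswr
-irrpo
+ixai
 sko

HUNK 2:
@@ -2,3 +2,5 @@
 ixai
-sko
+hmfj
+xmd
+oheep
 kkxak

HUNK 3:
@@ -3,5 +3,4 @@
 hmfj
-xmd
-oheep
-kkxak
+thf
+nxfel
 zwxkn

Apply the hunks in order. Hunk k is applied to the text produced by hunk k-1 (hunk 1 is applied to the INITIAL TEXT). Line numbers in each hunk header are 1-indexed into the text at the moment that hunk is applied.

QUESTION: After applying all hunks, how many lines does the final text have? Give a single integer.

Hunk 1: at line 1 remove [nvdkn,hfswr,irrpo] add [ixai] -> 5 lines: nrhfu ixai sko kkxak zwxkn
Hunk 2: at line 2 remove [sko] add [hmfj,xmd,oheep] -> 7 lines: nrhfu ixai hmfj xmd oheep kkxak zwxkn
Hunk 3: at line 3 remove [xmd,oheep,kkxak] add [thf,nxfel] -> 6 lines: nrhfu ixai hmfj thf nxfel zwxkn
Final line count: 6

Answer: 6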